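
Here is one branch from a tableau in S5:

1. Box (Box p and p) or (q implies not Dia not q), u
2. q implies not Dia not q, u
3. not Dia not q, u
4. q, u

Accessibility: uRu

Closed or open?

No, open

No atom appears with both signs at the same world.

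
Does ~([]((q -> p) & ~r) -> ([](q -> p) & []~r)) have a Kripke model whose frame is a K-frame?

1. ~([]((q -> p) & ~r) -> ([](q -> p) & []~r)), u
2. []((q -> p) & ~r), u
3. ~([](q -> p) & []~r), u
4. ~[](q -> p), u
5. ~(q -> p), v
6. q, v
7. ~p, v
8. (q -> p) & ~r, v
9. q -> p, v
10. ~r, v
11. p, v
Accessibility: uRv
Branch closes: p and ~p both at v.
(One branch shown.) All branches close.

No, unsatisfiable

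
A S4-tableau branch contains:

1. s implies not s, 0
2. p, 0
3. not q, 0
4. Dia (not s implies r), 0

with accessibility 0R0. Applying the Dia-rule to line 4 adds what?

a fresh world 1 with 0R1, and not s implies r at 1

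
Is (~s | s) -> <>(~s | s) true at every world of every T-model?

Tableau for the negation ~((~s | s) -> <>(~s | s)):
1. ~((~s | s) -> <>(~s | s)), 0
2. ~s | s, 0
3. ~<>(~s | s), 0
4. ~(~s | s), 0
5. s, 0
6. ~s, 0
Accessibility: 0R0
Branch closes: s and ~s both at 0.
All branches of the negation close; one closing branch shown above.

Yes, valid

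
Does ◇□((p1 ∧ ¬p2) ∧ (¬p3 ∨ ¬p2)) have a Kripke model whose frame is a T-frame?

1. ◇□((p1 ∧ ¬p2) ∧ (¬p3 ∨ ¬p2)), u
2. □((p1 ∧ ¬p2) ∧ (¬p3 ∨ ¬p2)), v
3. (p1 ∧ ¬p2) ∧ (¬p3 ∨ ¬p2), v
4. p1 ∧ ¬p2, v
5. ¬p3 ∨ ¬p2, v
6. p1, v
7. ¬p2, v
Accessibility: uRu, uRv, vRv

Satisfiable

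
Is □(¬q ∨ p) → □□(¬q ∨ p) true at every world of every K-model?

Tableau for the negation ¬(□(¬q ∨ p) → □□(¬q ∨ p)):
1. ¬(□(¬q ∨ p) → □□(¬q ∨ p)), u
2. □(¬q ∨ p), u
3. ¬□□(¬q ∨ p), u
4. ¬□(¬q ∨ p), v
5. ¬q ∨ p, v
6. p, v
7. ¬(¬q ∨ p), w
8. q, w
9. ¬p, w
Accessibility: uRv, vRw
The negation has an open branch (countermodel exists).

Invalid (countermodel exists)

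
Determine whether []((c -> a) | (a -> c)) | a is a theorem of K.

Valid

Tableau for the negation ~([]((c -> a) | (a -> c)) | a):
1. ~([]((c -> a) | (a -> c)) | a), u
2. ~[]((c -> a) | (a -> c)), u
3. ~a, u
4. ~((c -> a) | (a -> c)), v
5. ~(c -> a), v
6. ~(a -> c), v
7. c, v
8. ~a, v
9. a, v
10. ~c, v
Accessibility: uRv
Branch closes: a and ~a both at v.
All branches of the negation close; one closing branch shown above.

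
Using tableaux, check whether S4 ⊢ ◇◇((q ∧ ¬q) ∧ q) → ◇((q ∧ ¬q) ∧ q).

Yes, valid

Tableau for the negation ¬(◇◇((q ∧ ¬q) ∧ q) → ◇((q ∧ ¬q) ∧ q)):
1. ¬(◇◇((q ∧ ¬q) ∧ q) → ◇((q ∧ ¬q) ∧ q)), u
2. ◇◇((q ∧ ¬q) ∧ q), u
3. ¬◇((q ∧ ¬q) ∧ q), u
4. ¬((q ∧ ¬q) ∧ q), u
5. ¬(q ∧ ¬q), u
6. q, u
7. ◇((q ∧ ¬q) ∧ q), v
8. ¬((q ∧ ¬q) ∧ q), v
9. ¬(q ∧ ¬q), v
10. q, v
11. (q ∧ ¬q) ∧ q, w
12. q ∧ ¬q, w
13. q, w
14. ¬q, w
Accessibility: uRu, uRv, uRw, vRv, vRw, wRw
Branch closes: q and ¬q both at w.
Every branch of the negation's tableau closes; the branch above is one of them.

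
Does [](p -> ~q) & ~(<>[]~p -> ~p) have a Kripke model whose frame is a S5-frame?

Unsatisfiable

1. [](p -> ~q) & ~(<>[]~p -> ~p), w0
2. [](p -> ~q), w0   [&-rule on 1]
3. ~(<>[]~p -> ~p), w0   [&-rule on 1]
4. <>[]~p, w0   [~->-rule on 3]
5. p, w0   [~->-rule on 3]
6. p -> ~q, w0   [[]-rule on 2 via w0Rw0]
7. ~q, w0   [->-rule on 6 (branches; this branch)]
8. []~p, w1   [<>-rule on 4: fresh world w1, w0Rw1]
9. p -> ~q, w1   [[]-rule on 2 via w0Rw1]
10. ~p, w0   [[]-rule on 8 via w1Rw0]
Accessibility: w0Rw0, w0Rw1, w1Rw0, w1Rw1
Branch closes: p and ~p both at w0.
All branches of the tableau close; one closing branch shown above.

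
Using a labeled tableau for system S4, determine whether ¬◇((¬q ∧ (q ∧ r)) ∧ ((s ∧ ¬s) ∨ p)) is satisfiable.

1. ¬◇((¬q ∧ (q ∧ r)) ∧ ((s ∧ ¬s) ∨ p)), u
2. ¬((¬q ∧ (q ∧ r)) ∧ ((s ∧ ¬s) ∨ p)), u
3. ¬((s ∧ ¬s) ∨ p), u
4. ¬(s ∧ ¬s), u
5. ¬p, u
6. s, u
Accessibility: uRu

Yes, satisfiable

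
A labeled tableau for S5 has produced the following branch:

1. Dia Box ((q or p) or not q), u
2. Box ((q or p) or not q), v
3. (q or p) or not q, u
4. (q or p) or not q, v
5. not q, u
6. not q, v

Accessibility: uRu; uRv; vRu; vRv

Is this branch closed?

No, open

There is no literal clash: for every atom and world, at most one sign appears.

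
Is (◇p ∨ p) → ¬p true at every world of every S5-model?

No, not valid

Tableau for the negation ¬((◇p ∨ p) → ¬p):
1. ¬((◇p ∨ p) → ¬p), u
2. ◇p ∨ p, u
3. p, u
Accessibility: uRu
The negation has an open branch (countermodel exists).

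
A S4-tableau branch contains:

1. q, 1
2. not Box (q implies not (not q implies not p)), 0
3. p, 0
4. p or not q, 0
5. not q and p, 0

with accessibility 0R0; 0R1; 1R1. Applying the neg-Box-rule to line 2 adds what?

a fresh world 2 with 0R2, and not (q implies not (not q implies not p)) at 2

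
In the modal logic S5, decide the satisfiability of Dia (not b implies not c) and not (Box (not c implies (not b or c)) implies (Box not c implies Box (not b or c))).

1. Dia (not b implies not c) and not (Box (not c implies (not b or c)) implies (Box not c implies Box (not b or c))), u
2. Dia (not b implies not c), u
3. not (Box (not c implies (not b or c)) implies (Box not c implies Box (not b or c))), u
4. Box (not c implies (not b or c)), u
5. not (Box not c implies Box (not b or c)), u
6. Box not c, u
7. not Box (not b or c), u
8. not c implies (not b or c), u
9. not c, u
10. not b or c, u
11. not b, u
12. not b implies not c, v
13. not c implies (not b or c), v
14. not c, v
15. not b or c, v
16. not b, v
17. not (not b or c), w
18. b, w
19. not c, w
20. not c implies (not b or c), w
21. not b or c, w
22. c, w
Accessibility: uRu, uRv, uRw, vRu, vRv, vRw, wRu, wRv, wRw
Branch closes: c and not c both at w.
All branches of the tableau close; one closing branch shown above.

No, unsatisfiable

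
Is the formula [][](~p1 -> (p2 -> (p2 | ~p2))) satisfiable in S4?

Yes, satisfiable

1. [][](~p1 -> (p2 -> (p2 | ~p2))), w0
2. [](~p1 -> (p2 -> (p2 | ~p2))), w0
3. ~p1 -> (p2 -> (p2 | ~p2)), w0
4. p2 -> (p2 | ~p2), w0
5. p2 | ~p2, w0
6. ~p2, w0
Accessibility: w0Rw0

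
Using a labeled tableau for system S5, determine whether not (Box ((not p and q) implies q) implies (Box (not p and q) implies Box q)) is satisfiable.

1. not (Box ((not p and q) implies q) implies (Box (not p and q) implies Box q)), 0
2. Box ((not p and q) implies q), 0   [neg-implies-rule on 1]
3. not (Box (not p and q) implies Box q), 0   [neg-implies-rule on 1]
4. Box (not p and q), 0   [neg-implies-rule on 3]
5. not Box q, 0   [neg-implies-rule on 3]
6. (not p and q) implies q, 0   [Box-rule on 2 via 0R0]
7. not p and q, 0   [Box-rule on 4 via 0R0]
8. not p, 0   [and-rule on 7]
9. q, 0   [and-rule on 7]
10. not q, 1   [neg-Box-rule on 5: fresh world 1, 0R1]
11. (not p and q) implies q, 1   [Box-rule on 2 via 0R1]
12. not p and q, 1   [Box-rule on 4 via 0R1]
13. not p, 1   [and-rule on 12]
14. q, 1   [and-rule on 12]
Accessibility: 0R0, 0R1, 1R0, 1R1
Branch closes: q and not q both at 1.
All branches of the tableau close; one closing branch shown above.

Unsatisfiable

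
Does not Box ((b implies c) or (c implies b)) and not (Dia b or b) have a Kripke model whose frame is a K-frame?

Unsatisfiable (every branch closes)

1. not Box ((b implies c) or (c implies b)) and not (Dia b or b), 0
2. not Box ((b implies c) or (c implies b)), 0   [and-rule on 1]
3. not (Dia b or b), 0   [and-rule on 1]
4. not Dia b, 0   [neg-or-rule on 3]
5. not b, 0   [neg-or-rule on 3]
6. not ((b implies c) or (c implies b)), 1   [neg-Box-rule on 2: fresh world 1, 0R1]
7. not (b implies c), 1   [neg-or-rule on 6]
8. not (c implies b), 1   [neg-or-rule on 6]
9. b, 1   [neg-implies-rule on 7]
10. not c, 1   [neg-implies-rule on 7]
11. c, 1   [neg-implies-rule on 8]
12. not b, 1   [neg-implies-rule on 8]
Accessibility: 0R1
Branch closes: c and not c both at 1.
Every branch closes; the branch above is one of them.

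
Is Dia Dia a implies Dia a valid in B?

No, not valid

Tableau for the negation not (Dia Dia a implies Dia a):
1. not (Dia Dia a implies Dia a), 0
2. Dia Dia a, 0
3. not Dia a, 0
4. not a, 0
5. Dia a, 1
6. not a, 1
7. a, 2
Accessibility: 0R0, 0R1, 1R0, 1R1, 1R2, 2R1, 2R2
The negation has an open branch (countermodel exists).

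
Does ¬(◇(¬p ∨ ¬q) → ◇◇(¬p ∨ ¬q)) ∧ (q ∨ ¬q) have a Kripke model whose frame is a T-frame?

Unsatisfiable (every branch closes)

1. ¬(◇(¬p ∨ ¬q) → ◇◇(¬p ∨ ¬q)) ∧ (q ∨ ¬q), w0
2. ¬(◇(¬p ∨ ¬q) → ◇◇(¬p ∨ ¬q)), w0
3. q ∨ ¬q, w0
4. ◇(¬p ∨ ¬q), w0
5. ¬◇◇(¬p ∨ ¬q), w0
6. ¬◇(¬p ∨ ¬q), w0
7. ¬(¬p ∨ ¬q), w0
8. p, w0
9. q, w0
10. ¬p ∨ ¬q, w1
11. ¬◇(¬p ∨ ¬q), w1
12. ¬(¬p ∨ ¬q), w1
13. p, w1
14. q, w1
15. ¬q, w1
Accessibility: w0Rw0, w0Rw1, w1Rw1
Branch closes: q and ¬q both at w1.
All branches of the tableau close; one closing branch shown above.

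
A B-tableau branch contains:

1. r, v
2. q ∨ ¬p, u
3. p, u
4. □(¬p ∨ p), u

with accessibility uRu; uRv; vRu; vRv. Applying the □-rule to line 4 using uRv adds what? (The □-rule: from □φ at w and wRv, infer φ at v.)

¬p ∨ p, v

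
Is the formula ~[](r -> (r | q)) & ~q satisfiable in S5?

Unsatisfiable (every branch closes)

1. ~[](r -> (r | q)) & ~q, w0
2. ~[](r -> (r | q)), w0
3. ~q, w0
4. ~(r -> (r | q)), w1
5. r, w1
6. ~(r | q), w1
7. ~r, w1
8. ~q, w1
Accessibility: w0Rw0, w0Rw1, w1Rw0, w1Rw1
Branch closes: r and ~r both at w1.
All branches of the tableau close; one closing branch shown above.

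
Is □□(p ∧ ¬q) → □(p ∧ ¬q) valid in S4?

Valid in S4

Tableau for the negation ¬(□□(p ∧ ¬q) → □(p ∧ ¬q)):
1. ¬(□□(p ∧ ¬q) → □(p ∧ ¬q)), w0
2. □□(p ∧ ¬q), w0
3. ¬□(p ∧ ¬q), w0
4. □(p ∧ ¬q), w0
5. p ∧ ¬q, w0
6. p, w0
7. ¬q, w0
8. ¬(p ∧ ¬q), w1
9. □(p ∧ ¬q), w1
10. p ∧ ¬q, w1
11. p, w1
12. ¬q, w1
13. q, w1
Accessibility: w0Rw0, w0Rw1, w1Rw1
Branch closes: q and ¬q both at w1.
All branches of the negation close; one closing branch shown above.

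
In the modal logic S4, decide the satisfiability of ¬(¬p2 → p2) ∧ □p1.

Yes, satisfiable

1. ¬(¬p2 → p2) ∧ □p1, w0
2. ¬(¬p2 → p2), w0   [∧-rule on 1]
3. □p1, w0   [∧-rule on 1]
4. ¬p2, w0   [¬→-rule on 2]
5. p1, w0   [□-rule on 3 via w0Rw0]
Accessibility: w0Rw0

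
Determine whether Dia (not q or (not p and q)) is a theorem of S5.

Tableau for the negation not Dia (not q or (not p and q)):
1. not Dia (not q or (not p and q)), w0
2. not (not q or (not p and q)), w0   [neg-Dia-rule on 1 via w0Rw0]
3. q, w0   [neg-or-rule on 2]
4. not (not p and q), w0   [neg-or-rule on 2]
5. p, w0   [neg-and-rule on 4 (branches; this branch)]
Accessibility: w0Rw0
The negation has an open branch (countermodel exists).

Invalid (countermodel exists)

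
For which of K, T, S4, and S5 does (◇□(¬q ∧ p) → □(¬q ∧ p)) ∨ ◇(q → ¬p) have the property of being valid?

T-tableau for the negation ¬((◇□(¬q ∧ p) → □(¬q ∧ p)) ∨ ◇(q → ¬p)):
1. ¬((◇□(¬q ∧ p) → □(¬q ∧ p)) ∨ ◇(q → ¬p)), u
2. ¬(◇□(¬q ∧ p) → □(¬q ∧ p)), u
3. ¬◇(q → ¬p), u
4. ◇□(¬q ∧ p), u
5. ¬□(¬q ∧ p), u
6. ¬(q → ¬p), u
7. q, u
8. p, u
9. □(¬q ∧ p), v
10. ¬(q → ¬p), v
11. q, v
12. p, v
13. ¬q ∧ p, v
14. ¬q, v
Accessibility: uRu, uRv, vRv
Branch closes: q and ¬q both at v.
Every branch closes (one shown): valid in T, hence also in S4, S5 (every theorem of T is a theorem of S4 and S5).
K-tableau for the negation ¬((◇□(¬q ∧ p) → □(¬q ∧ p)) ∨ ◇(q → ¬p)):
1. ¬((◇□(¬q ∧ p) → □(¬q ∧ p)) ∨ ◇(q → ¬p)), u
2. ¬(◇□(¬q ∧ p) → □(¬q ∧ p)), u
3. ¬◇(q → ¬p), u
4. ◇□(¬q ∧ p), u
5. ¬□(¬q ∧ p), u
6. □(¬q ∧ p), v
7. ¬(q → ¬p), v
8. q, v
9. p, v
10. ¬(¬q ∧ p), w
11. ¬(q → ¬p), w
12. q, w
13. p, w
Accessibility: uRv, uRw
Complete open branch: countermodel on a K-frame, so not valid in K.

T, S4, S5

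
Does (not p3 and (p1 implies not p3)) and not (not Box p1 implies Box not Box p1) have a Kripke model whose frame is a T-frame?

1. (not p3 and (p1 implies not p3)) and not (not Box p1 implies Box not Box p1), u
2. not p3 and (p1 implies not p3), u
3. not (not Box p1 implies Box not Box p1), u
4. not p3, u
5. p1 implies not p3, u
6. not Box p1, u
7. not Box not Box p1, u
8. not p1, v
9. Box p1, w
10. p1, w
Accessibility: uRu, uRv, uRw, vRv, wRw

Yes, satisfiable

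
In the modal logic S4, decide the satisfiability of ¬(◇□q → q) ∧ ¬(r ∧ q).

Satisfiable (open branch found)

1. ¬(◇□q → q) ∧ ¬(r ∧ q), 0
2. ¬(◇□q → q), 0
3. ¬(r ∧ q), 0
4. ◇□q, 0
5. ¬q, 0
6. □q, 1
7. q, 1
Accessibility: 0R0, 0R1, 1R1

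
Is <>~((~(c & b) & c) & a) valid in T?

Tableau for the negation ~<>~((~(c & b) & c) & a):
1. ~<>~((~(c & b) & c) & a), u
2. (~(c & b) & c) & a, u   [~<>-rule on 1 via uRu]
3. ~(c & b) & c, u   [&-rule on 2]
4. a, u   [&-rule on 2]
5. ~(c & b), u   [&-rule on 3]
6. c, u   [&-rule on 3]
7. ~b, u   [~&-rule on 5 (branches; this branch)]
Accessibility: uRu
The negation has an open branch (countermodel exists).

Invalid (countermodel exists)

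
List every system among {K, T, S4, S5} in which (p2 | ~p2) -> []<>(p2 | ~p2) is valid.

T, S4, S5

T-tableau for the negation ~((p2 | ~p2) -> []<>(p2 | ~p2)):
1. ~((p2 | ~p2) -> []<>(p2 | ~p2)), 0
2. p2 | ~p2, 0   [~->-rule on 1]
3. ~[]<>(p2 | ~p2), 0   [~->-rule on 1]
4. ~p2, 0   [|-rule on 2 (branches; this branch)]
5. ~<>(p2 | ~p2), 1   [~[]-rule on 3: fresh world 1, 0R1]
6. ~(p2 | ~p2), 1   [~<>-rule on 5 via 1R1]
7. ~p2, 1   [~|-rule on 6]
8. p2, 1   [~|-rule on 6]
Accessibility: 0R0, 0R1, 1R1
Branch closes: p2 and ~p2 both at 1.
Every branch closes (one shown): valid in T, hence also in S4, S5 (every theorem of T is a theorem of S4 and S5).
K-tableau for the negation ~((p2 | ~p2) -> []<>(p2 | ~p2)):
1. ~((p2 | ~p2) -> []<>(p2 | ~p2)), 0
2. p2 | ~p2, 0   [~->-rule on 1]
3. ~[]<>(p2 | ~p2), 0   [~->-rule on 1]
4. ~p2, 0   [|-rule on 2 (branches; this branch)]
5. ~<>(p2 | ~p2), 1   [~[]-rule on 3: fresh world 1, 0R1]
Accessibility: 0R1
Complete open branch: countermodel on a K-frame, so not valid in K.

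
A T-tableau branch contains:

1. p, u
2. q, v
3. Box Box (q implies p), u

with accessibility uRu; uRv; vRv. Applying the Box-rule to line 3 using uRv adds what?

Box (q implies p), v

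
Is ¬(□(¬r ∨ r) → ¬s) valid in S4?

Tableau for the negation □(¬r ∨ r) → ¬s:
1. □(¬r ∨ r) → ¬s, u
2. ¬s, u
Accessibility: uRu
The negation has an open branch (countermodel exists).

Not valid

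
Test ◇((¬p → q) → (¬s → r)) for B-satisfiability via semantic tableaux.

1. ◇((¬p → q) → (¬s → r)), w0
2. (¬p → q) → (¬s → r), w1
3. ¬s → r, w1
4. r, w1
Accessibility: w0Rw0, w0Rw1, w1Rw0, w1Rw1

Yes, satisfiable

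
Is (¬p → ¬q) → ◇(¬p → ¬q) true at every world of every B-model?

Tableau for the negation ¬((¬p → ¬q) → ◇(¬p → ¬q)):
1. ¬((¬p → ¬q) → ◇(¬p → ¬q)), 0
2. ¬p → ¬q, 0
3. ¬◇(¬p → ¬q), 0
4. ¬(¬p → ¬q), 0
5. ¬p, 0
6. q, 0
7. ¬q, 0
Accessibility: 0R0
Branch closes: q and ¬q both at 0.
Every branch of the negation's tableau closes; the branch above is one of them.

Valid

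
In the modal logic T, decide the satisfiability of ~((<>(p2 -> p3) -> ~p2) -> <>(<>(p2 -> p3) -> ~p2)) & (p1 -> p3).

1. ~((<>(p2 -> p3) -> ~p2) -> <>(<>(p2 -> p3) -> ~p2)) & (p1 -> p3), w0
2. ~((<>(p2 -> p3) -> ~p2) -> <>(<>(p2 -> p3) -> ~p2)), w0
3. p1 -> p3, w0
4. <>(p2 -> p3) -> ~p2, w0
5. ~<>(<>(p2 -> p3) -> ~p2), w0
6. ~(<>(p2 -> p3) -> ~p2), w0
7. <>(p2 -> p3), w0
8. p2, w0
9. ~p1, w0
10. ~<>(p2 -> p3), w0
11. ~(p2 -> p3), w0
12. ~p3, w0
13. p2 -> p3, w1
14. ~(<>(p2 -> p3) -> ~p2), w1
15. <>(p2 -> p3), w1
16. p2, w1
17. ~(p2 -> p3), w1
18. ~p3, w1
19. p3, w1
Accessibility: w0Rw0, w0Rw1, w1Rw1
Branch closes: p3 and ~p3 both at w1.
All branches of the tableau close; one closing branch shown above.

Unsatisfiable (every branch closes)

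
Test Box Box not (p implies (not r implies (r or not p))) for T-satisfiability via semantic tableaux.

Satisfiable (open branch found)

1. Box Box not (p implies (not r implies (r or not p))), 0
2. Box not (p implies (not r implies (r or not p))), 0
3. not (p implies (not r implies (r or not p))), 0
4. p, 0
5. not (not r implies (r or not p)), 0
6. not r, 0
7. not (r or not p), 0
Accessibility: 0R0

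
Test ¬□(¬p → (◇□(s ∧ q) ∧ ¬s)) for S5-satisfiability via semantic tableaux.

Satisfiable

1. ¬□(¬p → (◇□(s ∧ q) ∧ ¬s)), w0
2. ¬(¬p → (◇□(s ∧ q) ∧ ¬s)), w1
3. ¬p, w1
4. ¬(◇□(s ∧ q) ∧ ¬s), w1
5. s, w1
Accessibility: w0Rw0, w0Rw1, w1Rw0, w1Rw1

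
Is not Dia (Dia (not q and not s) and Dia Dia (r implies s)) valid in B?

No, not valid

Tableau for the negation Dia (Dia (not q and not s) and Dia Dia (r implies s)):
1. Dia (Dia (not q and not s) and Dia Dia (r implies s)), u
2. Dia (not q and not s) and Dia Dia (r implies s), v
3. Dia (not q and not s), v
4. Dia Dia (r implies s), v
5. not q and not s, w
6. not q, w
7. not s, w
8. Dia (r implies s), x
9. r implies s, y
10. s, y
Accessibility: uRu, uRv, vRu, vRv, vRw, vRx, wRv, wRw, xRv, xRx, xRy, yRx, yRy
The negation has an open branch (countermodel exists).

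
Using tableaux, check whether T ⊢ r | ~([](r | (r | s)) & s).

Not valid

Tableau for the negation ~(r | ~([](r | (r | s)) & s)):
1. ~(r | ~([](r | (r | s)) & s)), w0
2. ~r, w0   [~|-rule on 1]
3. [](r | (r | s)) & s, w0   [~|-rule on 1]
4. [](r | (r | s)), w0   [&-rule on 3]
5. s, w0   [&-rule on 3]
6. r | (r | s), w0   [[]-rule on 4 via w0Rw0]
7. r | s, w0   [|-rule on 6 (branches; this branch)]
Accessibility: w0Rw0
The negation has an open branch (countermodel exists).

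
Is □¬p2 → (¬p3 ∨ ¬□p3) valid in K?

Invalid (countermodel exists)

Tableau for the negation ¬(□¬p2 → (¬p3 ∨ ¬□p3)):
1. ¬(□¬p2 → (¬p3 ∨ ¬□p3)), w0
2. □¬p2, w0
3. ¬(¬p3 ∨ ¬□p3), w0
4. p3, w0
5. □p3, w0
The negation has an open branch (countermodel exists).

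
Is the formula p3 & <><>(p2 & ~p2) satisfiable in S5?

1. p3 & <><>(p2 & ~p2), w0
2. p3, w0
3. <><>(p2 & ~p2), w0
4. <>(p2 & ~p2), w1
5. p2 & ~p2, w2
6. p2, w2
7. ~p2, w2
Accessibility: w0Rw0, w0Rw1, w0Rw2, w1Rw0, w1Rw1, w1Rw2, w2Rw0, w2Rw1, w2Rw2
Branch closes: p2 and ~p2 both at w2.
All branches of the tableau close; one closing branch shown above.

Unsatisfiable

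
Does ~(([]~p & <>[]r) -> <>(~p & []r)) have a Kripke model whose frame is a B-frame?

No, unsatisfiable

1. ~(([]~p & <>[]r) -> <>(~p & []r)), 0
2. []~p & <>[]r, 0   [~->-rule on 1]
3. ~<>(~p & []r), 0   [~->-rule on 1]
4. []~p, 0   [&-rule on 2]
5. <>[]r, 0   [&-rule on 2]
6. ~(~p & []r), 0   [~<>-rule on 3 via 0R0]
7. ~p, 0   [[]-rule on 4 via 0R0]
8. ~[]r, 0   [~&-rule on 6 (branches; this branch)]
9. []r, 1   [<>-rule on 5: fresh world 1, 0R1]
10. ~(~p & []r), 1   [~<>-rule on 3 via 0R1]
11. ~p, 1   [[]-rule on 4 via 0R1]
12. r, 0   [[]-rule on 9 via 1R0]
13. r, 1   [[]-rule on 9 via 1R1]
14. ~[]r, 1   [~&-rule on 10 (branches; this branch)]
15. ~r, 2   [~[]-rule on 8: fresh world 2, 0R2]
16. ~(~p & []r), 2   [~<>-rule on 3 via 0R2]
17. ~p, 2   [[]-rule on 4 via 0R2]
18. ~[]r, 2   [~&-rule on 16 (branches; this branch)]
19. ~r, 3   [~[]-rule on 14: fresh world 3, 1R3]
20. r, 3   [[]-rule on 9 via 1R3]
Accessibility: 0R0, 0R1, 0R2, 1R0, 1R1, 1R3, 2R0, 2R2, 3R1, 3R3
Branch closes: r and ~r both at 3.
Every branch closes; the branch above is one of them.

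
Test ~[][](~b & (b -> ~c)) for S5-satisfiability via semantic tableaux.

Satisfiable

1. ~[][](~b & (b -> ~c)), u
2. ~[](~b & (b -> ~c)), v   [~[]-rule on 1: fresh world v, uRv]
3. ~(~b & (b -> ~c)), w   [~[]-rule on 2: fresh world w, vRw]
4. ~(b -> ~c), w   [~&-rule on 3 (branches; this branch)]
5. b, w   [~->-rule on 4]
6. c, w   [~->-rule on 4]
Accessibility: uRu, uRv, uRw, vRu, vRv, vRw, wRu, wRv, wRw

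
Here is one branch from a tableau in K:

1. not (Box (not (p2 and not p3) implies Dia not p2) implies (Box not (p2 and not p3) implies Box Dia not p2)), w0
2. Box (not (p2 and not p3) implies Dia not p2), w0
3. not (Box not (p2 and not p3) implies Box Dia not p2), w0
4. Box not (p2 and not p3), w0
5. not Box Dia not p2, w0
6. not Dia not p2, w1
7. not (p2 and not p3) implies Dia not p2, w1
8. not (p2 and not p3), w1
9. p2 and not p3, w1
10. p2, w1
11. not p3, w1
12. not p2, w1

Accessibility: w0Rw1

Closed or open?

Yes, closed

Both p2 and not p2 appear at w1.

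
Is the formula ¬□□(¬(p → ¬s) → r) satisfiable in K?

1. ¬□□(¬(p → ¬s) → r), w0
2. ¬□(¬(p → ¬s) → r), w1
3. ¬(¬(p → ¬s) → r), w2
4. ¬(p → ¬s), w2
5. ¬r, w2
6. p, w2
7. s, w2
Accessibility: w0Rw1, w1Rw2

Satisfiable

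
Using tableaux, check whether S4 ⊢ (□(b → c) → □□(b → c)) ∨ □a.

Valid

Tableau for the negation ¬((□(b → c) → □□(b → c)) ∨ □a):
1. ¬((□(b → c) → □□(b → c)) ∨ □a), u
2. ¬(□(b → c) → □□(b → c)), u   [¬∨-rule on 1]
3. ¬□a, u   [¬∨-rule on 1]
4. □(b → c), u   [¬→-rule on 2]
5. ¬□□(b → c), u   [¬→-rule on 2]
6. b → c, u   [□-rule on 4 via uRu]
7. c, u   [→-rule on 6 (branches; this branch)]
8. ¬a, v   [¬□-rule on 3: fresh world v, uRv]
9. b → c, v   [□-rule on 4 via uRv]
10. c, v   [→-rule on 9 (branches; this branch)]
11. ¬□(b → c), w   [¬□-rule on 5: fresh world w, uRw]
12. b → c, w   [□-rule on 4 via uRw]
13. c, w   [→-rule on 12 (branches; this branch)]
14. ¬(b → c), x   [¬□-rule on 11: fresh world x, wRx]
15. b, x   [¬→-rule on 14]
16. ¬c, x   [¬→-rule on 14]
17. b → c, x   [□-rule on 4 via uRx]
18. c, x   [→-rule on 17 (branches; this branch)]
Accessibility: uRu, uRv, uRw, uRx, vRv, wRw, wRx, xRx
Branch closes: c and ¬c both at x.
Every branch of the negation's tableau closes; the branch above is one of them.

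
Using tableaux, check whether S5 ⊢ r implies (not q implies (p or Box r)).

Not valid

Tableau for the negation not (r implies (not q implies (p or Box r))):
1. not (r implies (not q implies (p or Box r))), w0
2. r, w0   [neg-implies-rule on 1]
3. not (not q implies (p or Box r)), w0   [neg-implies-rule on 1]
4. not q, w0   [neg-implies-rule on 3]
5. not (p or Box r), w0   [neg-implies-rule on 3]
6. not p, w0   [neg-or-rule on 5]
7. not Box r, w0   [neg-or-rule on 5]
8. not r, w1   [neg-Box-rule on 7: fresh world w1, w0Rw1]
Accessibility: w0Rw0, w0Rw1, w1Rw0, w1Rw1
The negation has an open branch (countermodel exists).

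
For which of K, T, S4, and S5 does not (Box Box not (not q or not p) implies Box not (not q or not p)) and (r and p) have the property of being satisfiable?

K

K-tableau for the formula:
1. not (Box Box not (not q or not p) implies Box not (not q or not p)) and (r and p), w0
2. not (Box Box not (not q or not p) implies Box not (not q or not p)), w0
3. r and p, w0
4. Box Box not (not q or not p), w0
5. not Box not (not q or not p), w0
6. r, w0
7. p, w0
8. not q or not p, w1
9. Box not (not q or not p), w1
10. not p, w1
Accessibility: w0Rw1
Complete open branch: satisfiable in K.
T-tableau for the formula:
1. not (Box Box not (not q or not p) implies Box not (not q or not p)) and (r and p), w0
2. not (Box Box not (not q or not p) implies Box not (not q or not p)), w0
3. r and p, w0
4. Box Box not (not q or not p), w0
5. not Box not (not q or not p), w0
6. r, w0
7. p, w0
8. Box not (not q or not p), w0
9. not (not q or not p), w0
10. q, w0
11. not q or not p, w1
12. Box not (not q or not p), w1
13. not (not q or not p), w1
14. q, w1
15. p, w1
16. not p, w1
Accessibility: w0Rw0, w0Rw1, w1Rw1
Branch closes: p and not p both at w1.
Every branch closes (one shown): unsatisfiable in T, hence also in S4, S5 (every S4/S5-frame is a T-frame).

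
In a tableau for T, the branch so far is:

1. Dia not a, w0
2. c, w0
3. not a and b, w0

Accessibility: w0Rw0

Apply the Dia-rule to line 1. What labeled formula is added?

a fresh world w1 with w0Rw1, and not a at w1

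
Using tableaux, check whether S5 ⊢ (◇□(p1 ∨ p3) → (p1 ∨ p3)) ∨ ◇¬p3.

Valid

Tableau for the negation ¬((◇□(p1 ∨ p3) → (p1 ∨ p3)) ∨ ◇¬p3):
1. ¬((◇□(p1 ∨ p3) → (p1 ∨ p3)) ∨ ◇¬p3), w0
2. ¬(◇□(p1 ∨ p3) → (p1 ∨ p3)), w0
3. ¬◇¬p3, w0
4. ◇□(p1 ∨ p3), w0
5. ¬(p1 ∨ p3), w0
6. ¬p1, w0
7. ¬p3, w0
8. p3, w0
Accessibility: w0Rw0
Branch closes: p3 and ¬p3 both at w0.
Every branch of the negation's tableau closes; the branch above is one of them.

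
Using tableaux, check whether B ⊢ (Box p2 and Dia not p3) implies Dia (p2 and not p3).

Tableau for the negation not ((Box p2 and Dia not p3) implies Dia (p2 and not p3)):
1. not ((Box p2 and Dia not p3) implies Dia (p2 and not p3)), u
2. Box p2 and Dia not p3, u   [neg-implies-rule on 1]
3. not Dia (p2 and not p3), u   [neg-implies-rule on 1]
4. Box p2, u   [and-rule on 2]
5. Dia not p3, u   [and-rule on 2]
6. not (p2 and not p3), u   [neg-Dia-rule on 3 via uRu]
7. p2, u   [Box-rule on 4 via uRu]
8. p3, u   [neg-and-rule on 6 (branches; this branch)]
9. not p3, v   [Dia-rule on 5: fresh world v, uRv]
10. not (p2 and not p3), v   [neg-Dia-rule on 3 via uRv]
11. p2, v   [Box-rule on 4 via uRv]
12. p3, v   [neg-and-rule on 10 (branches; this branch)]
Accessibility: uRu, uRv, vRu, vRv
Branch closes: p3 and not p3 both at v.
All branches of the negation close; one closing branch shown above.

Yes, valid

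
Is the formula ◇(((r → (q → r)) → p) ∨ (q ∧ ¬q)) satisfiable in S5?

Satisfiable

1. ◇(((r → (q → r)) → p) ∨ (q ∧ ¬q)), w0
2. ((r → (q → r)) → p) ∨ (q ∧ ¬q), w1
3. (r → (q → r)) → p, w1
4. p, w1
Accessibility: w0Rw0, w0Rw1, w1Rw0, w1Rw1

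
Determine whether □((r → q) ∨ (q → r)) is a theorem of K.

Valid

Tableau for the negation ¬□((r → q) ∨ (q → r)):
1. ¬□((r → q) ∨ (q → r)), 0
2. ¬((r → q) ∨ (q → r)), 1
3. ¬(r → q), 1
4. ¬(q → r), 1
5. r, 1
6. ¬q, 1
7. q, 1
8. ¬r, 1
Accessibility: 0R1
Branch closes: q and ¬q both at 1.
Every branch of the negation's tableau closes; the branch above is one of them.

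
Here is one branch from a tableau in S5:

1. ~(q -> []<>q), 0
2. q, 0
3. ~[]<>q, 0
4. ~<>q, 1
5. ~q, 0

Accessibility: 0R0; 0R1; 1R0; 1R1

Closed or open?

Both q and ~q appear at 0.

Yes, closed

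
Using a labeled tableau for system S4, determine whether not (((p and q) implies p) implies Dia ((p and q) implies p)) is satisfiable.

Unsatisfiable

1. not (((p and q) implies p) implies Dia ((p and q) implies p)), 0
2. (p and q) implies p, 0
3. not Dia ((p and q) implies p), 0
4. not ((p and q) implies p), 0
5. p and q, 0
6. not p, 0
7. p, 0
8. q, 0
Accessibility: 0R0
Branch closes: p and not p both at 0.
All branches of the tableau close; one closing branch shown above.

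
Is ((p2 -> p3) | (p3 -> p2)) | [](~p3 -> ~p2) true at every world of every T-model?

Valid in T

Tableau for the negation ~(((p2 -> p3) | (p3 -> p2)) | [](~p3 -> ~p2)):
1. ~(((p2 -> p3) | (p3 -> p2)) | [](~p3 -> ~p2)), u
2. ~((p2 -> p3) | (p3 -> p2)), u
3. ~[](~p3 -> ~p2), u
4. ~(p2 -> p3), u
5. ~(p3 -> p2), u
6. p2, u
7. ~p3, u
8. p3, u
9. ~p2, u
Accessibility: uRu
Branch closes: p3 and ~p3 both at u.
Every branch of the negation's tableau closes; the branch above is one of them.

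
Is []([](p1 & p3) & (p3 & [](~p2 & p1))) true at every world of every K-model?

No, not valid

Tableau for the negation ~[]([](p1 & p3) & (p3 & [](~p2 & p1))):
1. ~[]([](p1 & p3) & (p3 & [](~p2 & p1))), u
2. ~([](p1 & p3) & (p3 & [](~p2 & p1))), v
3. ~(p3 & [](~p2 & p1)), v
4. ~[](~p2 & p1), v
5. ~(~p2 & p1), w
6. ~p1, w
Accessibility: uRv, vRw
The negation has an open branch (countermodel exists).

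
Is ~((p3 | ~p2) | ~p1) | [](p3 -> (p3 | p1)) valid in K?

Tableau for the negation ~(~((p3 | ~p2) | ~p1) | [](p3 -> (p3 | p1))):
1. ~(~((p3 | ~p2) | ~p1) | [](p3 -> (p3 | p1))), 0
2. (p3 | ~p2) | ~p1, 0
3. ~[](p3 -> (p3 | p1)), 0
4. p3 | ~p2, 0
5. ~p2, 0
6. ~(p3 -> (p3 | p1)), 1
7. p3, 1
8. ~(p3 | p1), 1
9. ~p3, 1
10. ~p1, 1
Accessibility: 0R1
Branch closes: p3 and ~p3 both at 1.
All branches of the negation close; one closing branch shown above.

Valid in K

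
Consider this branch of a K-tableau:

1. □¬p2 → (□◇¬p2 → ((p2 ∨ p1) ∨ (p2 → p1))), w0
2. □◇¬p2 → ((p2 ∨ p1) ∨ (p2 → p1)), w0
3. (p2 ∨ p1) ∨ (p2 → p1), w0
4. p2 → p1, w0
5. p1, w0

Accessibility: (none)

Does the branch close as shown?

Open

No atom appears with both signs at the same world.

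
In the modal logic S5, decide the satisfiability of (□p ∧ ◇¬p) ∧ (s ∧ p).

1. (□p ∧ ◇¬p) ∧ (s ∧ p), w0
2. □p ∧ ◇¬p, w0
3. s ∧ p, w0
4. □p, w0
5. ◇¬p, w0
6. s, w0
7. p, w0
8. ¬p, w1
9. p, w1
Accessibility: w0Rw0, w0Rw1, w1Rw0, w1Rw1
Branch closes: p and ¬p both at w1.
All branches of the tableau close; one closing branch shown above.

Unsatisfiable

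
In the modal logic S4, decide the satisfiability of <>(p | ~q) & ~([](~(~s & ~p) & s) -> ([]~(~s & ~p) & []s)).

1. <>(p | ~q) & ~([](~(~s & ~p) & s) -> ([]~(~s & ~p) & []s)), u
2. <>(p | ~q), u
3. ~([](~(~s & ~p) & s) -> ([]~(~s & ~p) & []s)), u
4. [](~(~s & ~p) & s), u
5. ~([]~(~s & ~p) & []s), u
6. ~(~s & ~p) & s, u
7. ~(~s & ~p), u
8. s, u
9. ~[]~(~s & ~p), u
10. p, u
11. p | ~q, v
12. ~(~s & ~p) & s, v
13. ~(~s & ~p), v
14. s, v
15. ~q, v
16. p, v
17. ~s & ~p, w
18. ~s, w
19. ~p, w
20. ~(~s & ~p) & s, w
21. ~(~s & ~p), w
22. s, w
Accessibility: uRu, uRv, uRw, vRv, wRw
Branch closes: s and ~s both at w.
All branches of the tableau close; one closing branch shown above.

Unsatisfiable (every branch closes)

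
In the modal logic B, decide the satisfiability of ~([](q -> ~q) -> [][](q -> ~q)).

1. ~([](q -> ~q) -> [][](q -> ~q)), w0
2. [](q -> ~q), w0
3. ~[][](q -> ~q), w0
4. q -> ~q, w0
5. ~q, w0
6. ~[](q -> ~q), w1
7. q -> ~q, w1
8. ~q, w1
9. ~(q -> ~q), w2
10. q, w2
Accessibility: w0Rw0, w0Rw1, w1Rw0, w1Rw1, w1Rw2, w2Rw1, w2Rw2

Yes, satisfiable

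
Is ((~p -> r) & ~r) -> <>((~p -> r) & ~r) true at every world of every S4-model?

Valid in S4

Tableau for the negation ~(((~p -> r) & ~r) -> <>((~p -> r) & ~r)):
1. ~(((~p -> r) & ~r) -> <>((~p -> r) & ~r)), 0
2. (~p -> r) & ~r, 0   [~->-rule on 1]
3. ~<>((~p -> r) & ~r), 0   [~->-rule on 1]
4. ~p -> r, 0   [&-rule on 2]
5. ~r, 0   [&-rule on 2]
6. ~((~p -> r) & ~r), 0   [~<>-rule on 3 via 0R0]
7. p, 0   [->-rule on 4 (branches; this branch)]
8. ~(~p -> r), 0   [~&-rule on 6 (branches; this branch)]
9. ~p, 0   [~->-rule on 8]
Accessibility: 0R0
Branch closes: p and ~p both at 0.
Every branch of the negation's tableau closes; the branch above is one of them.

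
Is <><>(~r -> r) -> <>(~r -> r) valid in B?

Not valid

Tableau for the negation ~(<><>(~r -> r) -> <>(~r -> r)):
1. ~(<><>(~r -> r) -> <>(~r -> r)), 0
2. <><>(~r -> r), 0
3. ~<>(~r -> r), 0
4. ~(~r -> r), 0
5. ~r, 0
6. <>(~r -> r), 1
7. ~(~r -> r), 1
8. ~r, 1
9. ~r -> r, 2
10. r, 2
Accessibility: 0R0, 0R1, 1R0, 1R1, 1R2, 2R1, 2R2
The negation has an open branch (countermodel exists).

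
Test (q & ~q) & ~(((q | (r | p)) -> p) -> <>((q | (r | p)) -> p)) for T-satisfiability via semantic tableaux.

No, unsatisfiable

1. (q & ~q) & ~(((q | (r | p)) -> p) -> <>((q | (r | p)) -> p)), w0
2. q & ~q, w0
3. ~(((q | (r | p)) -> p) -> <>((q | (r | p)) -> p)), w0
4. q, w0
5. ~q, w0
Accessibility: w0Rw0
Branch closes: q and ~q both at w0.
Every branch closes; the branch above is one of them.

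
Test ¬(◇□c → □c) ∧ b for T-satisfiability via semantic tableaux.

Satisfiable (open branch found)

1. ¬(◇□c → □c) ∧ b, 0
2. ¬(◇□c → □c), 0   [∧-rule on 1]
3. b, 0   [∧-rule on 1]
4. ◇□c, 0   [¬→-rule on 2]
5. ¬□c, 0   [¬→-rule on 2]
6. □c, 1   [◇-rule on 4: fresh world 1, 0R1]
7. c, 1   [□-rule on 6 via 1R1]
8. ¬c, 2   [¬□-rule on 5: fresh world 2, 0R2]
Accessibility: 0R0, 0R1, 0R2, 1R1, 2R2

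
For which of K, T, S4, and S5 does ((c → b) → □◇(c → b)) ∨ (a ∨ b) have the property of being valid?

S5

S5-tableau for the negation ¬(((c → b) → □◇(c → b)) ∨ (a ∨ b)):
1. ¬(((c → b) → □◇(c → b)) ∨ (a ∨ b)), w0
2. ¬((c → b) → □◇(c → b)), w0   [¬∨-rule on 1]
3. ¬(a ∨ b), w0   [¬∨-rule on 1]
4. c → b, w0   [¬→-rule on 2]
5. ¬□◇(c → b), w0   [¬→-rule on 2]
6. ¬a, w0   [¬∨-rule on 3]
7. ¬b, w0   [¬∨-rule on 3]
8. ¬c, w0   [→-rule on 4 (branches; this branch)]
9. ¬◇(c → b), w1   [¬□-rule on 5: fresh world w1, w0Rw1]
10. ¬(c → b), w0   [¬◇-rule on 9 via w1Rw0]
11. c, w0   [¬→-rule on 10]
Accessibility: w0Rw0, w0Rw1, w1Rw0, w1Rw1
Branch closes: c and ¬c both at w0.
Every branch closes (one shown): valid in S5.
S4-tableau for the negation ¬(((c → b) → □◇(c → b)) ∨ (a ∨ b)):
1. ¬(((c → b) → □◇(c → b)) ∨ (a ∨ b)), w0
2. ¬((c → b) → □◇(c → b)), w0   [¬∨-rule on 1]
3. ¬(a ∨ b), w0   [¬∨-rule on 1]
4. c → b, w0   [¬→-rule on 2]
5. ¬□◇(c → b), w0   [¬→-rule on 2]
6. ¬a, w0   [¬∨-rule on 3]
7. ¬b, w0   [¬∨-rule on 3]
8. ¬c, w0   [→-rule on 4 (branches; this branch)]
9. ¬◇(c → b), w1   [¬□-rule on 5: fresh world w1, w0Rw1]
10. ¬(c → b), w1   [¬◇-rule on 9 via w1Rw1]
11. c, w1   [¬→-rule on 10]
12. ¬b, w1   [¬→-rule on 10]
Accessibility: w0Rw0, w0Rw1, w1Rw1
Complete open branch: countermodel on an S4-frame, so not valid in S4, nor in K, T (the same frame is also a K-frame and a T-frame).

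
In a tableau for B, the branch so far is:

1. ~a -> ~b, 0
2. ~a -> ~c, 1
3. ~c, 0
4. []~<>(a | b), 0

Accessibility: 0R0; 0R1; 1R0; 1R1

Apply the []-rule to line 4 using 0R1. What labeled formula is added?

~<>(a | b), 1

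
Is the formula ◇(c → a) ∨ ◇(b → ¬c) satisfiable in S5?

1. ◇(c → a) ∨ ◇(b → ¬c), u
2. ◇(b → ¬c), u
3. b → ¬c, v
4. ¬c, v
Accessibility: uRu, uRv, vRu, vRv

Yes, satisfiable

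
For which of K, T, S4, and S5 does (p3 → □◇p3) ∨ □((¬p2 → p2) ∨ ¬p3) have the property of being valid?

S4-tableau for the negation ¬((p3 → □◇p3) ∨ □((¬p2 → p2) ∨ ¬p3)):
1. ¬((p3 → □◇p3) ∨ □((¬p2 → p2) ∨ ¬p3)), u
2. ¬(p3 → □◇p3), u   [¬∨-rule on 1]
3. ¬□((¬p2 → p2) ∨ ¬p3), u   [¬∨-rule on 1]
4. p3, u   [¬→-rule on 2]
5. ¬□◇p3, u   [¬→-rule on 2]
6. ¬((¬p2 → p2) ∨ ¬p3), v   [¬□-rule on 3: fresh world v, uRv]
7. ¬(¬p2 → p2), v   [¬∨-rule on 6]
8. p3, v   [¬∨-rule on 6]
9. ¬p2, v   [¬→-rule on 7]
10. ¬◇p3, w   [¬□-rule on 5: fresh world w, uRw]
11. ¬p3, w   [¬◇-rule on 10 via wRw]
Accessibility: uRu, uRv, uRw, vRv, wRw
Complete open branch: countermodel on an S4-frame, so not valid in S4, nor in K, T (the same frame is also a K-frame and a T-frame).
S5-tableau for the negation ¬((p3 → □◇p3) ∨ □((¬p2 → p2) ∨ ¬p3)):
1. ¬((p3 → □◇p3) ∨ □((¬p2 → p2) ∨ ¬p3)), u
2. ¬(p3 → □◇p3), u   [¬∨-rule on 1]
3. ¬□((¬p2 → p2) ∨ ¬p3), u   [¬∨-rule on 1]
4. p3, u   [¬→-rule on 2]
5. ¬□◇p3, u   [¬→-rule on 2]
6. ¬((¬p2 → p2) ∨ ¬p3), v   [¬□-rule on 3: fresh world v, uRv]
7. ¬(¬p2 → p2), v   [¬∨-rule on 6]
8. p3, v   [¬∨-rule on 6]
9. ¬p2, v   [¬→-rule on 7]
10. ¬◇p3, w   [¬□-rule on 5: fresh world w, uRw]
11. ¬p3, u   [¬◇-rule on 10 via wRu]
Accessibility: uRu, uRv, uRw, vRu, vRv, vRw, wRu, wRv, wRw
Branch closes: p3 and ¬p3 both at u.
Every branch closes (one shown): valid in S5.

S5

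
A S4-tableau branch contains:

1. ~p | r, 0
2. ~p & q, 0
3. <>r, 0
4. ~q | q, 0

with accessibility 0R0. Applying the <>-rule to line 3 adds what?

a fresh world 1 with 0R1, and r at 1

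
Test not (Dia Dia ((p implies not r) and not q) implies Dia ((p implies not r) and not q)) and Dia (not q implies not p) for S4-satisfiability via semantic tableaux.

1. not (Dia Dia ((p implies not r) and not q) implies Dia ((p implies not r) and not q)) and Dia (not q implies not p), 0
2. not (Dia Dia ((p implies not r) and not q) implies Dia ((p implies not r) and not q)), 0
3. Dia (not q implies not p), 0
4. Dia Dia ((p implies not r) and not q), 0
5. not Dia ((p implies not r) and not q), 0
6. not ((p implies not r) and not q), 0
7. not (p implies not r), 0
8. p, 0
9. r, 0
10. not q implies not p, 1
11. not ((p implies not r) and not q), 1
12. q, 1
13. not (p implies not r), 1
14. p, 1
15. r, 1
16. Dia ((p implies not r) and not q), 2
17. not ((p implies not r) and not q), 2
18. not (p implies not r), 2
19. p, 2
20. r, 2
21. (p implies not r) and not q, 3
22. p implies not r, 3
23. not q, 3
24. not ((p implies not r) and not q), 3
25. not r, 3
26. not (p implies not r), 3
27. p, 3
28. r, 3
Accessibility: 0R0, 0R1, 0R2, 0R3, 1R1, 2R2, 2R3, 3R3
Branch closes: r and not r both at 3.
All branches of the tableau close; one closing branch shown above.

No, unsatisfiable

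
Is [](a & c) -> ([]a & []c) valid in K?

Tableau for the negation ~([](a & c) -> ([]a & []c)):
1. ~([](a & c) -> ([]a & []c)), 0
2. [](a & c), 0
3. ~([]a & []c), 0
4. ~[]c, 0
5. ~c, 1
6. a & c, 1
7. a, 1
8. c, 1
Accessibility: 0R1
Branch closes: c and ~c both at 1.
All branches of the negation close; one closing branch shown above.

Valid in K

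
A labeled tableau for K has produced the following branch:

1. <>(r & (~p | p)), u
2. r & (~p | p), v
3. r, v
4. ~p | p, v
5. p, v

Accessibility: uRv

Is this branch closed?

Not closed

No world carries both an atom and its negation.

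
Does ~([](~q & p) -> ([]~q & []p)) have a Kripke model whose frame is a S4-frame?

1. ~([](~q & p) -> ([]~q & []p)), w0
2. [](~q & p), w0
3. ~([]~q & []p), w0
4. ~q & p, w0
5. ~q, w0
6. p, w0
7. ~[]p, w0
8. ~p, w1
9. ~q & p, w1
10. ~q, w1
11. p, w1
Accessibility: w0Rw0, w0Rw1, w1Rw1
Branch closes: p and ~p both at w1.
Every branch closes; the branch above is one of them.

Unsatisfiable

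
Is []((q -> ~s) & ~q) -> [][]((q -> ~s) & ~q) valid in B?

No, not valid

Tableau for the negation ~([]((q -> ~s) & ~q) -> [][]((q -> ~s) & ~q)):
1. ~([]((q -> ~s) & ~q) -> [][]((q -> ~s) & ~q)), 0
2. []((q -> ~s) & ~q), 0   [~->-rule on 1]
3. ~[][]((q -> ~s) & ~q), 0   [~->-rule on 1]
4. (q -> ~s) & ~q, 0   [[]-rule on 2 via 0R0]
5. q -> ~s, 0   [&-rule on 4]
6. ~q, 0   [&-rule on 4]
7. ~s, 0   [->-rule on 5 (branches; this branch)]
8. ~[]((q -> ~s) & ~q), 1   [~[]-rule on 3: fresh world 1, 0R1]
9. (q -> ~s) & ~q, 1   [[]-rule on 2 via 0R1]
10. q -> ~s, 1   [&-rule on 9]
11. ~q, 1   [&-rule on 9]
12. ~s, 1   [->-rule on 10 (branches; this branch)]
13. ~((q -> ~s) & ~q), 2   [~[]-rule on 8: fresh world 2, 1R2]
14. q, 2   [~&-rule on 13 (branches; this branch)]
Accessibility: 0R0, 0R1, 1R0, 1R1, 1R2, 2R1, 2R2
The negation has an open branch (countermodel exists).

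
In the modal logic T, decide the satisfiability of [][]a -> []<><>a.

Satisfiable

1. [][]a -> []<><>a, u
2. []<><>a, u   [->-rule on 1 (branches; this branch)]
3. <><>a, u   [[]-rule on 2 via uRu]
4. <>a, v   [<>-rule on 3: fresh world v, uRv]
5. <><>a, v   [[]-rule on 2 via uRv]
6. a, w   [<>-rule on 4: fresh world w, vRw]
7. <>a, x   [<>-rule on 5: fresh world x, vRx]
8. a, y   [<>-rule on 7: fresh world y, xRy]
Accessibility: uRu, uRv, vRv, vRw, vRx, wRw, xRx, xRy, yRy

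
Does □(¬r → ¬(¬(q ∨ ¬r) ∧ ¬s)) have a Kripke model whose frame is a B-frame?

1. □(¬r → ¬(¬(q ∨ ¬r) ∧ ¬s)), w0
2. ¬r → ¬(¬(q ∨ ¬r) ∧ ¬s), w0   [□-rule on 1 via w0Rw0]
3. ¬(¬(q ∨ ¬r) ∧ ¬s), w0   [→-rule on 2 (branches; this branch)]
4. s, w0   [¬∧-rule on 3 (branches; this branch)]
Accessibility: w0Rw0

Yes, satisfiable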